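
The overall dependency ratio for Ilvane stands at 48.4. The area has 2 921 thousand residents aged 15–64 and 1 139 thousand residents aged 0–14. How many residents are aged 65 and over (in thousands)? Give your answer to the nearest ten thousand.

Aged 65 and over: 270

Total dependency ratio = (youth + elderly) / working-age × 100
48.4 = (1 139 + E) / 2 921 × 100
⇒ 270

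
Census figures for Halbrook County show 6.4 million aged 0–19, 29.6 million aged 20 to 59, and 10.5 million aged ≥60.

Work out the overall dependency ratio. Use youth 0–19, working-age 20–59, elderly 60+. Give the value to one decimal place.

Total dependency ratio = (6.4 + 10.5) / 29.6 × 100 = 16.9 / 29.6 × 100 = 57.1

Total dependency ratio: 57.1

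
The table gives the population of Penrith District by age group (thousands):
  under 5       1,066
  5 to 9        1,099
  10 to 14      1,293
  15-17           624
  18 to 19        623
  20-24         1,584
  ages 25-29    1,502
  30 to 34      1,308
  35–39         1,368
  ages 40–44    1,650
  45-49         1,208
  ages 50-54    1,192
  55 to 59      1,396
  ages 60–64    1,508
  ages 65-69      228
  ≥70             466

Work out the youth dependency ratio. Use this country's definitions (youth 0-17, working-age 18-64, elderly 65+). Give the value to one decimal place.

Youth dependency ratio: 30.6

0–17: 1,066 + 1,099 + 1,293 + 624 = 4,082
18–64: 623 + 1,584 + 1,502 + 1,308 + 1,368 + 1,650 + 1,208 + 1,192 + 1,396 + 1,508 = 13,339
65+: 228 + 466 = 694
Youth dependency ratio = 4,082 / 13,339 × 100 = 30.6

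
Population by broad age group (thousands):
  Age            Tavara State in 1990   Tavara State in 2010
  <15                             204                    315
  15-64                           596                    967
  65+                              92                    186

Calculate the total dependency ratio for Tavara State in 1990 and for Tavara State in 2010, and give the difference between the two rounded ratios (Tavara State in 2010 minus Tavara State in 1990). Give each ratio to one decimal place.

Tavara State in 1990: (204 + 92) / 596 × 100 = 296 / 596 × 100 = 49.7
Tavara State in 2010: (315 + 186) / 967 × 100 = 501 / 967 × 100 = 51.8

Tavara State in 1990: 49.7
Tavara State in 2010: 51.8
Difference: +2.1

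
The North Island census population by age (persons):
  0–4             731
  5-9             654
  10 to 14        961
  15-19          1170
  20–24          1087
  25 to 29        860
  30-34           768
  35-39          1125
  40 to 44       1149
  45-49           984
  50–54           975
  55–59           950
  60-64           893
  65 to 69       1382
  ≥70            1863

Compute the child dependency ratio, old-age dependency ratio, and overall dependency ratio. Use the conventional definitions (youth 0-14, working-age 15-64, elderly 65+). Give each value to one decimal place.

Youth dependency ratio: 23.6
Old-age dependency ratio: 32.6
Total dependency ratio: 56.1

0–14: 731 + 654 + 961 = 2346
15–64: 1170 + 1087 + 860 + 768 + 1125 + 1149 + 984 + 975 + 950 + 893 = 9961
65+: 1382 + 1863 = 3245
Youth dependency ratio = 2346 / 9961 × 100 = 23.6
Old-age dependency ratio = 3245 / 9961 × 100 = 32.6
Total dependency ratio = (2346 + 3245) / 9961 × 100 = 5591 / 9961 × 100 = 56.1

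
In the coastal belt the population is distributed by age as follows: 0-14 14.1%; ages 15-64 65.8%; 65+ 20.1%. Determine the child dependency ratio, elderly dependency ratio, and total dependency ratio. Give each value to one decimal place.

Youth dependency ratio = 14.1 / 65.8 × 100 = 21.4
Old-age dependency ratio = 20.1 / 65.8 × 100 = 30.5
Total dependency ratio = (14.1 + 20.1) / 65.8 × 100 = 34.2 / 65.8 × 100 = 52.0

Youth dependency ratio: 21.4
Old-age dependency ratio: 30.5
Total dependency ratio: 52.0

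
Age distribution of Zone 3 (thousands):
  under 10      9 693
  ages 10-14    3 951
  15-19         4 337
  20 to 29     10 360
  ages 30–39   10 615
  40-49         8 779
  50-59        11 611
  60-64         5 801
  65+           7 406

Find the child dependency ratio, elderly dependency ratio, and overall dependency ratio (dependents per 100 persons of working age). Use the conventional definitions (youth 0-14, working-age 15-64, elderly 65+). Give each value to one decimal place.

0–14: 9 693 + 3 951 = 13 644
15–64: 4 337 + 10 360 + 10 615 + 8 779 + 11 611 + 5 801 = 51 503
65+: 7 406
Youth dependency ratio = 13 644 / 51 503 × 100 = 26.5
Old-age dependency ratio = 7 406 / 51 503 × 100 = 14.4
Total dependency ratio = (13 644 + 7 406) / 51 503 × 100 = 21 050 / 51 503 × 100 = 40.9

Youth dependency ratio: 26.5
Old-age dependency ratio: 14.4
Total dependency ratio: 40.9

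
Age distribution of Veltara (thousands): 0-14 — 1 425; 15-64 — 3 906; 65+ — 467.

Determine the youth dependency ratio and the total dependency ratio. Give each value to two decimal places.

Youth dependency ratio = 1 425 / 3 906 × 100 = 36.48
Total dependency ratio = (1 425 + 467) / 3 906 × 100 = 1 892 / 3 906 × 100 = 48.44

Youth dependency ratio: 36.48
Total dependency ratio: 48.44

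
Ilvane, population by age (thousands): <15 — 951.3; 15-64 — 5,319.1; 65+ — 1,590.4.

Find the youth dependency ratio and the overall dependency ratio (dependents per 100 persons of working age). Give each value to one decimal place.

Youth dependency ratio = 951.3 / 5,319.1 × 100 = 17.9
Total dependency ratio = (951.3 + 1,590.4) / 5,319.1 × 100 = 2,541.7 / 5,319.1 × 100 = 47.8

Youth dependency ratio: 17.9
Total dependency ratio: 47.8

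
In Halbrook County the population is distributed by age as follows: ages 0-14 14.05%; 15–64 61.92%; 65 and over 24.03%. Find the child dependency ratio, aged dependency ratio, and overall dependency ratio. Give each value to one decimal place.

Youth dependency ratio = 14.05 / 61.92 × 100 = 22.7
Old-age dependency ratio = 24.03 / 61.92 × 100 = 38.8
Total dependency ratio = (14.05 + 24.03) / 61.92 × 100 = 38.08 / 61.92 × 100 = 61.5

Youth dependency ratio: 22.7
Old-age dependency ratio: 38.8
Total dependency ratio: 61.5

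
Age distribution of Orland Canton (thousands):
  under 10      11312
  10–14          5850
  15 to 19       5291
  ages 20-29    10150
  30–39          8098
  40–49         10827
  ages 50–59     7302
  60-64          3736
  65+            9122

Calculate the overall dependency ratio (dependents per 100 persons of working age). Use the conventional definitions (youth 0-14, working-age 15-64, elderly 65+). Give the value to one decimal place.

0–14: 11312 + 5850 = 17162
15–64: 5291 + 10150 + 8098 + 10827 + 7302 + 3736 = 45404
65+: 9122
Total dependency ratio = (17162 + 9122) / 45404 × 100 = 26284 / 45404 × 100 = 57.9

Total dependency ratio: 57.9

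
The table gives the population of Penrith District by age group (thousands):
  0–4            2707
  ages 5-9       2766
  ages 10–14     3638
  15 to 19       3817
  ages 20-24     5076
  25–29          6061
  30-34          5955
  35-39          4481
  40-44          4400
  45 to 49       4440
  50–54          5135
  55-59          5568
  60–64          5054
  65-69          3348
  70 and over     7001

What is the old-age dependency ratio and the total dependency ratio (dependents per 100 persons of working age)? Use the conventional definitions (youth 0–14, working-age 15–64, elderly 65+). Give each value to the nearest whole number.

Old-age dependency ratio: 21
Total dependency ratio: 39

0–14: 2707 + 2766 + 3638 = 9111
15–64: 3817 + 5076 + 6061 + 5955 + 4481 + 4400 + 4440 + 5135 + 5568 + 5054 = 49987
65+: 3348 + 7001 = 10349
Old-age dependency ratio = 10349 / 49987 × 100 = 21
Total dependency ratio = (9111 + 10349) / 49987 × 100 = 19460 / 49987 × 100 = 39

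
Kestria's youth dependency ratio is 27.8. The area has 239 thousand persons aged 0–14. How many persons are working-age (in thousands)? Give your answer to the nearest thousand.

Youth dependency ratio = youth / working-age × 100
27.8 = 239 / W × 100
⇒ 860

Working-age: 860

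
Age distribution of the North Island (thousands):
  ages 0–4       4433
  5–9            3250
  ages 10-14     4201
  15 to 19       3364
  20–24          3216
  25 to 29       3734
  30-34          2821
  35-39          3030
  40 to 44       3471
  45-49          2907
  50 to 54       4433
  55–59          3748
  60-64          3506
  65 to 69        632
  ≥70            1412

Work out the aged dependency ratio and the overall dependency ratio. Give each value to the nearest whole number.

0–14: 4433 + 3250 + 4201 = 11884
15–64: 3364 + 3216 + 3734 + 2821 + 3030 + 3471 + 2907 + 4433 + 3748 + 3506 = 34230
65+: 632 + 1412 = 2044
Old-age dependency ratio = 2044 / 34230 × 100 = 6
Total dependency ratio = (11884 + 2044) / 34230 × 100 = 13928 / 34230 × 100 = 41

Old-age dependency ratio: 6
Total dependency ratio: 41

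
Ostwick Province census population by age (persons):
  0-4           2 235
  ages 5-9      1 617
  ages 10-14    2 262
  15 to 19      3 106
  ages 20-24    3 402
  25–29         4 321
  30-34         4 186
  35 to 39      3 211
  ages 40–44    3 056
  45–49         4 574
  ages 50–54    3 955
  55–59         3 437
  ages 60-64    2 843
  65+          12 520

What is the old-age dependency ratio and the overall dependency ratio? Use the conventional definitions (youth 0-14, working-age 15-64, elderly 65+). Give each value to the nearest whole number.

Old-age dependency ratio: 35
Total dependency ratio: 52

0–14: 2 235 + 1 617 + 2 262 = 6 114
15–64: 3 106 + 3 402 + 4 321 + 4 186 + 3 211 + 3 056 + 4 574 + 3 955 + 3 437 + 2 843 = 36 091
65+: 12 520
Old-age dependency ratio = 12 520 / 36 091 × 100 = 35
Total dependency ratio = (6 114 + 12 520) / 36 091 × 100 = 18 634 / 36 091 × 100 = 52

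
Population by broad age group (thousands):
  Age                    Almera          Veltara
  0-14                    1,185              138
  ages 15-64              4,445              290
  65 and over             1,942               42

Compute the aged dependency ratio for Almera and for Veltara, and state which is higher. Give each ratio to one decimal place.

Almera: 43.7
Veltara: 14.5
Higher: Almera

Almera: 1,942 / 4,445 × 100 = 43.7
Veltara: 42 / 290 × 100 = 14.5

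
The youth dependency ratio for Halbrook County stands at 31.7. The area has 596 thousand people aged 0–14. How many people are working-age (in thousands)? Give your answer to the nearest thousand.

Working-age: 1 880

Youth dependency ratio = youth / working-age × 100
31.7 = 596 / W × 100
⇒ 1 880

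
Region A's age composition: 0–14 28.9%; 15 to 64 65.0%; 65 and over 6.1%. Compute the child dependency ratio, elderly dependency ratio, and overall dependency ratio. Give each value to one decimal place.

Youth dependency ratio = 28.9 / 65.0 × 100 = 44.5
Old-age dependency ratio = 6.1 / 65.0 × 100 = 9.4
Total dependency ratio = (28.9 + 6.1) / 65.0 × 100 = 35.0 / 65.0 × 100 = 53.8

Youth dependency ratio: 44.5
Old-age dependency ratio: 9.4
Total dependency ratio: 53.8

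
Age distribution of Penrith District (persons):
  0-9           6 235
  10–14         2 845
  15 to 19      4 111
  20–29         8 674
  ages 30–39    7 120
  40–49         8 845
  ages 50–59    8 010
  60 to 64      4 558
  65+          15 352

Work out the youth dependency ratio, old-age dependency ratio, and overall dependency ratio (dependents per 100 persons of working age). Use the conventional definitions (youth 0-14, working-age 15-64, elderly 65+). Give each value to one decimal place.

0–14: 6 235 + 2 845 = 9 080
15–64: 4 111 + 8 674 + 7 120 + 8 845 + 8 010 + 4 558 = 41 318
65+: 15 352
Youth dependency ratio = 9 080 / 41 318 × 100 = 22.0
Old-age dependency ratio = 15 352 / 41 318 × 100 = 37.2
Total dependency ratio = (9 080 + 15 352) / 41 318 × 100 = 24 432 / 41 318 × 100 = 59.1

Youth dependency ratio: 22.0
Old-age dependency ratio: 37.2
Total dependency ratio: 59.1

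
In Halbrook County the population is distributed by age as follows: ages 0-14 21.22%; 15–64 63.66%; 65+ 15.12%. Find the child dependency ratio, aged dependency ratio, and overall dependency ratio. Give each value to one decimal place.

Youth dependency ratio: 33.3
Old-age dependency ratio: 23.8
Total dependency ratio: 57.1

Youth dependency ratio = 21.22 / 63.66 × 100 = 33.3
Old-age dependency ratio = 15.12 / 63.66 × 100 = 23.8
Total dependency ratio = (21.22 + 15.12) / 63.66 × 100 = 36.34 / 63.66 × 100 = 57.1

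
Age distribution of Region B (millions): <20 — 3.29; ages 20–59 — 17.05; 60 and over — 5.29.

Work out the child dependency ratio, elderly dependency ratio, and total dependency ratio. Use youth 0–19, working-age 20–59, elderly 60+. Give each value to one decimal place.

Youth dependency ratio = 3.29 / 17.05 × 100 = 19.3
Old-age dependency ratio = 5.29 / 17.05 × 100 = 31.0
Total dependency ratio = (3.29 + 5.29) / 17.05 × 100 = 8.58 / 17.05 × 100 = 50.3

Youth dependency ratio: 19.3
Old-age dependency ratio: 31.0
Total dependency ratio: 50.3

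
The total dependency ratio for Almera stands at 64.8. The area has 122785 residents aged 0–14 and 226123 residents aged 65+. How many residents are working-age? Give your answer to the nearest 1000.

Total dependency ratio = (youth + elderly) / working-age × 100
64.8 = (122785 + 226123) / W × 100
⇒ 538000

Working-age: 538000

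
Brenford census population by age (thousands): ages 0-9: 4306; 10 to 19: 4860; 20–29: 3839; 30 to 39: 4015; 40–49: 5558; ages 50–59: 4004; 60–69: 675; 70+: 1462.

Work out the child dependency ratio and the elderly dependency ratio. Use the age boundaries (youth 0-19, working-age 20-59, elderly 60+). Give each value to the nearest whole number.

0–19: 4306 + 4860 = 9166
20–59: 3839 + 4015 + 5558 + 4004 = 17416
60+: 675 + 1462 = 2137
Youth dependency ratio = 9166 / 17416 × 100 = 53
Old-age dependency ratio = 2137 / 17416 × 100 = 12

Youth dependency ratio: 53
Old-age dependency ratio: 12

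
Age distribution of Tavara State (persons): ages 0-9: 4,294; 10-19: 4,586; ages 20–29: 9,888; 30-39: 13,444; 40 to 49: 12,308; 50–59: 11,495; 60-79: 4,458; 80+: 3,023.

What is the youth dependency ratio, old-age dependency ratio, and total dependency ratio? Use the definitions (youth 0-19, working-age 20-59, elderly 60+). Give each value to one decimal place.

0–19: 4,294 + 4,586 = 8,880
20–59: 9,888 + 13,444 + 12,308 + 11,495 = 47,135
60+: 4,458 + 3,023 = 7,481
Youth dependency ratio = 8,880 / 47,135 × 100 = 18.8
Old-age dependency ratio = 7,481 / 47,135 × 100 = 15.9
Total dependency ratio = (8,880 + 7,481) / 47,135 × 100 = 16,361 / 47,135 × 100 = 34.7

Youth dependency ratio: 18.8
Old-age dependency ratio: 15.9
Total dependency ratio: 34.7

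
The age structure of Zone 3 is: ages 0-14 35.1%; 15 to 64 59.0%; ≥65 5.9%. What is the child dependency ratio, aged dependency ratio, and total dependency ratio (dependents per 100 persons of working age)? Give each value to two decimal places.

Youth dependency ratio = 35.1 / 59.0 × 100 = 59.49
Old-age dependency ratio = 5.9 / 59.0 × 100 = 10.00
Total dependency ratio = (35.1 + 5.9) / 59.0 × 100 = 41.0 / 59.0 × 100 = 69.49

Youth dependency ratio: 59.49
Old-age dependency ratio: 10.00
Total dependency ratio: 69.49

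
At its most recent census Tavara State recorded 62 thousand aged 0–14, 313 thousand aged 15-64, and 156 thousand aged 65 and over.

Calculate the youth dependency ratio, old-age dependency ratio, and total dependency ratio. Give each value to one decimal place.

Youth dependency ratio = 62 / 313 × 100 = 19.8
Old-age dependency ratio = 156 / 313 × 100 = 49.8
Total dependency ratio = (62 + 156) / 313 × 100 = 218 / 313 × 100 = 69.6

Youth dependency ratio: 19.8
Old-age dependency ratio: 49.8
Total dependency ratio: 69.6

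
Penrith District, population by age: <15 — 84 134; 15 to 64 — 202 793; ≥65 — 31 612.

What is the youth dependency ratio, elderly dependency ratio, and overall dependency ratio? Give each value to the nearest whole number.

Youth dependency ratio: 41
Old-age dependency ratio: 16
Total dependency ratio: 57

Youth dependency ratio = 84 134 / 202 793 × 100 = 41
Old-age dependency ratio = 31 612 / 202 793 × 100 = 16
Total dependency ratio = (84 134 + 31 612) / 202 793 × 100 = 115 746 / 202 793 × 100 = 57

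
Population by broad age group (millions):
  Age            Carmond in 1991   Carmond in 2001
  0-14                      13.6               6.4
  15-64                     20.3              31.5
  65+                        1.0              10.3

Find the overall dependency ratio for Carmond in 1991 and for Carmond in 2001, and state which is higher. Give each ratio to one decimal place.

Carmond in 1991: (13.6 + 1.0) / 20.3 × 100 = 14.6 / 20.3 × 100 = 71.9
Carmond in 2001: (6.4 + 10.3) / 31.5 × 100 = 16.7 / 31.5 × 100 = 53.0

Carmond in 1991: 71.9
Carmond in 2001: 53.0
Higher: Carmond in 1991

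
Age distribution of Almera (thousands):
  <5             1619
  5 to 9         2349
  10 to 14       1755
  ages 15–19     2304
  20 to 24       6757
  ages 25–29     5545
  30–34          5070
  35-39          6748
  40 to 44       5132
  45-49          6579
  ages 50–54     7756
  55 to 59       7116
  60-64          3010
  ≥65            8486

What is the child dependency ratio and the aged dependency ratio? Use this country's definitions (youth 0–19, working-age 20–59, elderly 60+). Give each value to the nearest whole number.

Youth dependency ratio: 16
Old-age dependency ratio: 23

0–19: 1619 + 2349 + 1755 + 2304 = 8027
20–59: 6757 + 5545 + 5070 + 6748 + 5132 + 6579 + 7756 + 7116 = 50703
60+: 3010 + 8486 = 11496
Youth dependency ratio = 8027 / 50703 × 100 = 16
Old-age dependency ratio = 11496 / 50703 × 100 = 23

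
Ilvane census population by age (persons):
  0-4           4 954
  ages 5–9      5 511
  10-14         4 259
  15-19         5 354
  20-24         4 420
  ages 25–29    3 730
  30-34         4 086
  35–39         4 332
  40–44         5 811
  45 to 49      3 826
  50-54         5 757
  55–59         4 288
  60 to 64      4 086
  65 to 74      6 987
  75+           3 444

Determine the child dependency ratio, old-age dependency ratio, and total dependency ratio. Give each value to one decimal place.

0–14: 4 954 + 5 511 + 4 259 = 14 724
15–64: 5 354 + 4 420 + 3 730 + 4 086 + 4 332 + 5 811 + 3 826 + 5 757 + 4 288 + 4 086 = 45 690
65+: 6 987 + 3 444 = 10 431
Youth dependency ratio = 14 724 / 45 690 × 100 = 32.2
Old-age dependency ratio = 10 431 / 45 690 × 100 = 22.8
Total dependency ratio = (14 724 + 10 431) / 45 690 × 100 = 25 155 / 45 690 × 100 = 55.1

Youth dependency ratio: 32.2
Old-age dependency ratio: 22.8
Total dependency ratio: 55.1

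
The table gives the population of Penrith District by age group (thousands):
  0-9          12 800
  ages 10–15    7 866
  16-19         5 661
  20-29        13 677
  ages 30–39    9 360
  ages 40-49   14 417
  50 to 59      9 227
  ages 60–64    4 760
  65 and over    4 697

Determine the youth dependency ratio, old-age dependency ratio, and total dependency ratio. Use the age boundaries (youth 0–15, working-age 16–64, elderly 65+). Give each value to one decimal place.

Youth dependency ratio: 36.2
Old-age dependency ratio: 8.2
Total dependency ratio: 44.4

0–15: 12 800 + 7 866 = 20 666
16–64: 5 661 + 13 677 + 9 360 + 14 417 + 9 227 + 4 760 = 57 102
65+: 4 697
Youth dependency ratio = 20 666 / 57 102 × 100 = 36.2
Old-age dependency ratio = 4 697 / 57 102 × 100 = 8.2
Total dependency ratio = (20 666 + 4 697) / 57 102 × 100 = 25 363 / 57 102 × 100 = 44.4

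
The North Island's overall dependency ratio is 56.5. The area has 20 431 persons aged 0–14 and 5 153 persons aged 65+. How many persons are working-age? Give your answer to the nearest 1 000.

Total dependency ratio = (youth + elderly) / working-age × 100
56.5 = (20 431 + 5 153) / W × 100
⇒ 45 000

Working-age: 45 000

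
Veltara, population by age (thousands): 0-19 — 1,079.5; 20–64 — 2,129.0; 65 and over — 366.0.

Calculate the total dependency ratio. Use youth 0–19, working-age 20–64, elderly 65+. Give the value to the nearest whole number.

Total dependency ratio: 68

Total dependency ratio = (1,079.5 + 366.0) / 2,129.0 × 100 = 1,445.5 / 2,129.0 × 100 = 68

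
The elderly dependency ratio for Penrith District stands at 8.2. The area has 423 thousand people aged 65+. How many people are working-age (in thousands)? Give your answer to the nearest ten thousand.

Working-age: 5 160

Old-age dependency ratio = elderly / working-age × 100
8.2 = 423 / W × 100
⇒ 5 160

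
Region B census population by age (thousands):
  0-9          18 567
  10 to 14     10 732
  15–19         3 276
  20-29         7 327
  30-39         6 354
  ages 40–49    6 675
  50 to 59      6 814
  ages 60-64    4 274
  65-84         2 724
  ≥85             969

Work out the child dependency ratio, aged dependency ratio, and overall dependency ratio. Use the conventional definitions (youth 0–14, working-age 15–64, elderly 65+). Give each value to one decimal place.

0–14: 18 567 + 10 732 = 29 299
15–64: 3 276 + 7 327 + 6 354 + 6 675 + 6 814 + 4 274 = 34 720
65+: 2 724 + 969 = 3 693
Youth dependency ratio = 29 299 / 34 720 × 100 = 84.4
Old-age dependency ratio = 3 693 / 34 720 × 100 = 10.6
Total dependency ratio = (29 299 + 3 693) / 34 720 × 100 = 32 992 / 34 720 × 100 = 95.0

Youth dependency ratio: 84.4
Old-age dependency ratio: 10.6
Total dependency ratio: 95.0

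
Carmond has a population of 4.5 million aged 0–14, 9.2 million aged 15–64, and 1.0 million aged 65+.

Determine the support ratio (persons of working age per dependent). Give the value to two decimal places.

Support ratio: 1.67

Support ratio = 9.2 / (4.5 + 1.0) = 9.2 / 5.5 = 1.67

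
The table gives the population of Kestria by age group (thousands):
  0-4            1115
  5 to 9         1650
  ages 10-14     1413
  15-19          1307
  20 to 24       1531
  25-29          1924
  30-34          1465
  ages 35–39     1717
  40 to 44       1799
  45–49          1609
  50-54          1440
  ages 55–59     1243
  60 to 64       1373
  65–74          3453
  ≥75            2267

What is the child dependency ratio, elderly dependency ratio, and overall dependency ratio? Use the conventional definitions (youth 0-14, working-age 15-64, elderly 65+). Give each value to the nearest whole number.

0–14: 1115 + 1650 + 1413 = 4178
15–64: 1307 + 1531 + 1924 + 1465 + 1717 + 1799 + 1609 + 1440 + 1243 + 1373 = 15408
65+: 3453 + 2267 = 5720
Youth dependency ratio = 4178 / 15408 × 100 = 27
Old-age dependency ratio = 5720 / 15408 × 100 = 37
Total dependency ratio = (4178 + 5720) / 15408 × 100 = 9898 / 15408 × 100 = 64

Youth dependency ratio: 27
Old-age dependency ratio: 37
Total dependency ratio: 64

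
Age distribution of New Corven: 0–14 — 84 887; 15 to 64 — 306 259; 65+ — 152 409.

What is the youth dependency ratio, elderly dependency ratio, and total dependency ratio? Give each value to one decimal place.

Youth dependency ratio = 84 887 / 306 259 × 100 = 27.7
Old-age dependency ratio = 152 409 / 306 259 × 100 = 49.8
Total dependency ratio = (84 887 + 152 409) / 306 259 × 100 = 237 296 / 306 259 × 100 = 77.5

Youth dependency ratio: 27.7
Old-age dependency ratio: 49.8
Total dependency ratio: 77.5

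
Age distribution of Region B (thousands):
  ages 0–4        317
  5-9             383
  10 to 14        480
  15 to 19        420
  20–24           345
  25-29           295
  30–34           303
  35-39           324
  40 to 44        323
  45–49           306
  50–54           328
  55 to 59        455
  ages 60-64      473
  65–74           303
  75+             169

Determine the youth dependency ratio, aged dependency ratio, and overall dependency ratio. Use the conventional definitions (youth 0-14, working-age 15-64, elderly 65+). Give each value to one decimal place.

Youth dependency ratio: 33.0
Old-age dependency ratio: 13.2
Total dependency ratio: 46.2

0–14: 317 + 383 + 480 = 1180
15–64: 420 + 345 + 295 + 303 + 324 + 323 + 306 + 328 + 455 + 473 = 3572
65+: 303 + 169 = 472
Youth dependency ratio = 1180 / 3572 × 100 = 33.0
Old-age dependency ratio = 472 / 3572 × 100 = 13.2
Total dependency ratio = (1180 + 472) / 3572 × 100 = 1652 / 3572 × 100 = 46.2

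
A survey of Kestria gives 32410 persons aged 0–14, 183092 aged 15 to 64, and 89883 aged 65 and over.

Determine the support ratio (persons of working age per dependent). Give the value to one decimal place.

Support ratio = 183092 / (32410 + 89883) = 183092 / 122293 = 1.5

Support ratio: 1.5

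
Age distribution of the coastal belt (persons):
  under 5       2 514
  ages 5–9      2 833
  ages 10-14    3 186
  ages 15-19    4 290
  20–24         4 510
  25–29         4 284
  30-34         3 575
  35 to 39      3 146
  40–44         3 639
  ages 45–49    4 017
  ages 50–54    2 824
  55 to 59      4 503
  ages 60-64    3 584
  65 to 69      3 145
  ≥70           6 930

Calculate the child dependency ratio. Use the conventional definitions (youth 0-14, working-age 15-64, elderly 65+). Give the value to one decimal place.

0–14: 2 514 + 2 833 + 3 186 = 8 533
15–64: 4 290 + 4 510 + 4 284 + 3 575 + 3 146 + 3 639 + 4 017 + 2 824 + 4 503 + 3 584 = 38 372
65+: 3 145 + 6 930 = 10 075
Youth dependency ratio = 8 533 / 38 372 × 100 = 22.2

Youth dependency ratio: 22.2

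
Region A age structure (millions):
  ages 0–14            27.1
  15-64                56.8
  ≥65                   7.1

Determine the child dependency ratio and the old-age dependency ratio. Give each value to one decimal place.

Youth dependency ratio = 27.1 / 56.8 × 100 = 47.7
Old-age dependency ratio = 7.1 / 56.8 × 100 = 12.5

Youth dependency ratio: 47.7
Old-age dependency ratio: 12.5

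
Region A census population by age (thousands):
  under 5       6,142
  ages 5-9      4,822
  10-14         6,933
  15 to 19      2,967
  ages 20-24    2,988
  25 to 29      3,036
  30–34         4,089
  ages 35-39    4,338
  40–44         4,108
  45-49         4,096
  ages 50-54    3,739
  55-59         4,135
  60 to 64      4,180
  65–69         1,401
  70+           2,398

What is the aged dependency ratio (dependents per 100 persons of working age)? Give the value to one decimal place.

Old-age dependency ratio: 10.1

0–14: 6,142 + 4,822 + 6,933 = 17,897
15–64: 2,967 + 2,988 + 3,036 + 4,089 + 4,338 + 4,108 + 4,096 + 3,739 + 4,135 + 4,180 = 37,676
65+: 1,401 + 2,398 = 3,799
Old-age dependency ratio = 3,799 / 37,676 × 100 = 10.1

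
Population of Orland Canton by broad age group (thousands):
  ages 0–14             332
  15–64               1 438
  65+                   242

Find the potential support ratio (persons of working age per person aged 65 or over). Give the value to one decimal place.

Potential support ratio = 1 438 / 242 = 5.9

Potential support ratio: 5.9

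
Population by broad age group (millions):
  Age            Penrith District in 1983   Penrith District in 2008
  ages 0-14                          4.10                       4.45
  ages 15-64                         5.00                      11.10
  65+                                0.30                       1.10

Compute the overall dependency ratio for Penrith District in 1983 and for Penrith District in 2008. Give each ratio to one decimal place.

Penrith District in 1983: 88.0
Penrith District in 2008: 50.0

Penrith District in 1983: (4.10 + 0.30) / 5.00 × 100 = 4.40 / 5.00 × 100 = 88.0
Penrith District in 2008: (4.45 + 1.10) / 11.10 × 100 = 5.55 / 11.10 × 100 = 50.0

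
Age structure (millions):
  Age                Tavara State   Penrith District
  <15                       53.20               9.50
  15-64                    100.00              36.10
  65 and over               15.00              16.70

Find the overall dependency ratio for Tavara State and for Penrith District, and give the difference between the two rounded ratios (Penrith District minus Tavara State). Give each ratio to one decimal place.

Tavara State: 68.2
Penrith District: 72.6
Difference: +4.4

Tavara State: (53.20 + 15.00) / 100.00 × 100 = 68.20 / 100.00 × 100 = 68.2
Penrith District: (9.50 + 16.70) / 36.10 × 100 = 26.20 / 36.10 × 100 = 72.6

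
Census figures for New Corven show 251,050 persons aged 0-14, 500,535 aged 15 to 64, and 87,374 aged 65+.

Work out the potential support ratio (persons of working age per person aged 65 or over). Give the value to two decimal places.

Potential support ratio = 500,535 / 87,374 = 5.73

Potential support ratio: 5.73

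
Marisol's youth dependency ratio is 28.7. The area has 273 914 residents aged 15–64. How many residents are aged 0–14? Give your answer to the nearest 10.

Youth dependency ratio = youth / working-age × 100
28.7 = Y / 273 914 × 100
⇒ 78 610

Aged 0–14: 78 610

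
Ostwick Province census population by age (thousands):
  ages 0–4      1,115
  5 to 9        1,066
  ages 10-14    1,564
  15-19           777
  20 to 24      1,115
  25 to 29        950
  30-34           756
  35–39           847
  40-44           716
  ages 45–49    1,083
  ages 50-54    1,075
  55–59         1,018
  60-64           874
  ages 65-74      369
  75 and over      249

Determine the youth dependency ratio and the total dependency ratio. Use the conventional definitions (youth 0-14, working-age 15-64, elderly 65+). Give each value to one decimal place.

Youth dependency ratio: 40.7
Total dependency ratio: 47.4

0–14: 1,115 + 1,066 + 1,564 = 3,745
15–64: 777 + 1,115 + 950 + 756 + 847 + 716 + 1,083 + 1,075 + 1,018 + 874 = 9,211
65+: 369 + 249 = 618
Youth dependency ratio = 3,745 / 9,211 × 100 = 40.7
Total dependency ratio = (3,745 + 618) / 9,211 × 100 = 4,363 / 9,211 × 100 = 47.4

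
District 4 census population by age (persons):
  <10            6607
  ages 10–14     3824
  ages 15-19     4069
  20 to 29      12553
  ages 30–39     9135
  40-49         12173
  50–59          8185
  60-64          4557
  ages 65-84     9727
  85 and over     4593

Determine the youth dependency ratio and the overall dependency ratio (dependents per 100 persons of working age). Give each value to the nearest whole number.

0–14: 6607 + 3824 = 10431
15–64: 4069 + 12553 + 9135 + 12173 + 8185 + 4557 = 50672
65+: 9727 + 4593 = 14320
Youth dependency ratio = 10431 / 50672 × 100 = 21
Total dependency ratio = (10431 + 14320) / 50672 × 100 = 24751 / 50672 × 100 = 49

Youth dependency ratio: 21
Total dependency ratio: 49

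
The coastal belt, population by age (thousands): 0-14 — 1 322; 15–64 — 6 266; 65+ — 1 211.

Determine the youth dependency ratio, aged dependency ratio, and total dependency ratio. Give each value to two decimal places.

Youth dependency ratio: 21.10
Old-age dependency ratio: 19.33
Total dependency ratio: 40.42

Youth dependency ratio = 1 322 / 6 266 × 100 = 21.10
Old-age dependency ratio = 1 211 / 6 266 × 100 = 19.33
Total dependency ratio = (1 322 + 1 211) / 6 266 × 100 = 2 533 / 6 266 × 100 = 40.42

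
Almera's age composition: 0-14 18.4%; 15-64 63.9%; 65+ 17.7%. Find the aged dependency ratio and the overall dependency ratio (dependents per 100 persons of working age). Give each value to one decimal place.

Old-age dependency ratio: 27.7
Total dependency ratio: 56.5

Old-age dependency ratio = 17.7 / 63.9 × 100 = 27.7
Total dependency ratio = (18.4 + 17.7) / 63.9 × 100 = 36.1 / 63.9 × 100 = 56.5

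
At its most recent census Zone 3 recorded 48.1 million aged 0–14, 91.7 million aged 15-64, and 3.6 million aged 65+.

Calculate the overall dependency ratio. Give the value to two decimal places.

Total dependency ratio = (48.1 + 3.6) / 91.7 × 100 = 51.7 / 91.7 × 100 = 56.38

Total dependency ratio: 56.38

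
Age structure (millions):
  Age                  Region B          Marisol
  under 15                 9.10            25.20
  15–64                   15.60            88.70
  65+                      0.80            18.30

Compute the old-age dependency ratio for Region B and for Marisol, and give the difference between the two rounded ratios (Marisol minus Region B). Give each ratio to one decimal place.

Region B: 5.1
Marisol: 20.6
Difference: +15.5

Region B: 0.80 / 15.60 × 100 = 5.1
Marisol: 18.30 / 88.70 × 100 = 20.6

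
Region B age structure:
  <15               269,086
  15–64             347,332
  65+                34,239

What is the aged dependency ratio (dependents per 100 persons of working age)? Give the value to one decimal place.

Old-age dependency ratio: 9.9

Old-age dependency ratio = 34,239 / 347,332 × 100 = 9.9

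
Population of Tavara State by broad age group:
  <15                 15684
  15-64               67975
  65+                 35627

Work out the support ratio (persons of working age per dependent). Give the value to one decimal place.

Support ratio = 67975 / (15684 + 35627) = 67975 / 51311 = 1.3

Support ratio: 1.3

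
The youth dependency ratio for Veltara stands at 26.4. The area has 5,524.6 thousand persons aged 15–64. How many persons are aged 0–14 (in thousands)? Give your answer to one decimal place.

Aged 0–14: 1,458.5

Youth dependency ratio = youth / working-age × 100
26.4 = Y / 5,524.6 × 100
⇒ 1,458.5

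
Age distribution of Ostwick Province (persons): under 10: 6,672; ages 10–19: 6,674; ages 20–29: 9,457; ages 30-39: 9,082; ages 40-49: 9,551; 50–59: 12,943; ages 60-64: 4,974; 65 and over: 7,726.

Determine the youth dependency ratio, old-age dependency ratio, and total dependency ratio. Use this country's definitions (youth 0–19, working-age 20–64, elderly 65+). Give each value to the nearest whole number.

0–19: 6,672 + 6,674 = 13,346
20–64: 9,457 + 9,082 + 9,551 + 12,943 + 4,974 = 46,007
65+: 7,726
Youth dependency ratio = 13,346 / 46,007 × 100 = 29
Old-age dependency ratio = 7,726 / 46,007 × 100 = 17
Total dependency ratio = (13,346 + 7,726) / 46,007 × 100 = 21,072 / 46,007 × 100 = 46

Youth dependency ratio: 29
Old-age dependency ratio: 17
Total dependency ratio: 46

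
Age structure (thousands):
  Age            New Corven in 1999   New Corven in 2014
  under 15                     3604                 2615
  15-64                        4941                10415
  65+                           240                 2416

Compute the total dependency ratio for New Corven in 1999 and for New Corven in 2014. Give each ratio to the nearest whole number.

New Corven in 1999: 78
New Corven in 2014: 48

New Corven in 1999: (3604 + 240) / 4941 × 100 = 3844 / 4941 × 100 = 78
New Corven in 2014: (2615 + 2416) / 10415 × 100 = 5031 / 10415 × 100 = 48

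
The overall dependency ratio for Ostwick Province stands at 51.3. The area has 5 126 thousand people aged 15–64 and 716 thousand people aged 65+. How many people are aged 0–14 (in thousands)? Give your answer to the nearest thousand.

Aged 0–14: 1 914

Total dependency ratio = (youth + elderly) / working-age × 100
51.3 = (Y + 716) / 5 126 × 100
⇒ 1 914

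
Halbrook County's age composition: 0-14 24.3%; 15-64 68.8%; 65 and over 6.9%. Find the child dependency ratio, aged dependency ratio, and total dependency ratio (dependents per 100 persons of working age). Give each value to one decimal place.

Youth dependency ratio: 35.3
Old-age dependency ratio: 10.0
Total dependency ratio: 45.3

Youth dependency ratio = 24.3 / 68.8 × 100 = 35.3
Old-age dependency ratio = 6.9 / 68.8 × 100 = 10.0
Total dependency ratio = (24.3 + 6.9) / 68.8 × 100 = 31.2 / 68.8 × 100 = 45.3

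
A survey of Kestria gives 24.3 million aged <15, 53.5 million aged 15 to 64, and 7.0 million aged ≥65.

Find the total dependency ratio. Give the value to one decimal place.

Total dependency ratio = (24.3 + 7.0) / 53.5 × 100 = 31.3 / 53.5 × 100 = 58.5

Total dependency ratio: 58.5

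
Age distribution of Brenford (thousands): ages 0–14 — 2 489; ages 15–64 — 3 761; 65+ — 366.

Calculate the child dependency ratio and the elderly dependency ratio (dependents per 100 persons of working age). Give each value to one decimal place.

Youth dependency ratio: 66.2
Old-age dependency ratio: 9.7

Youth dependency ratio = 2 489 / 3 761 × 100 = 66.2
Old-age dependency ratio = 366 / 3 761 × 100 = 9.7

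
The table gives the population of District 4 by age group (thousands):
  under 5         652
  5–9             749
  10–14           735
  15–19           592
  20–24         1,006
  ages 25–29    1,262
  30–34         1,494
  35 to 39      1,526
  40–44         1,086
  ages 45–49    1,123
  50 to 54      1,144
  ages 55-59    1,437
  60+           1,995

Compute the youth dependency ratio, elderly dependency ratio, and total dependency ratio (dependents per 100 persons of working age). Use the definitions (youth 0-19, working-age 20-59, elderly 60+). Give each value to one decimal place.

Youth dependency ratio: 27.1
Old-age dependency ratio: 19.8
Total dependency ratio: 46.9

0–19: 652 + 749 + 735 + 592 = 2,728
20–59: 1,006 + 1,262 + 1,494 + 1,526 + 1,086 + 1,123 + 1,144 + 1,437 = 10,078
60+: 1,995
Youth dependency ratio = 2,728 / 10,078 × 100 = 27.1
Old-age dependency ratio = 1,995 / 10,078 × 100 = 19.8
Total dependency ratio = (2,728 + 1,995) / 10,078 × 100 = 4,723 / 10,078 × 100 = 46.9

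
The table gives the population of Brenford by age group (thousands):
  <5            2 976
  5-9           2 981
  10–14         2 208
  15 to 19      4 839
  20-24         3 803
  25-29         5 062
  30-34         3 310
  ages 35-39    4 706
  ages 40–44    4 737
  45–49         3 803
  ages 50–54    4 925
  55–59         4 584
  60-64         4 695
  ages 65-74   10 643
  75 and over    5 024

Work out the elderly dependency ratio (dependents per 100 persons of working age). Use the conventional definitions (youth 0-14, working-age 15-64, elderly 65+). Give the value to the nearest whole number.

0–14: 2 976 + 2 981 + 2 208 = 8 165
15–64: 4 839 + 3 803 + 5 062 + 3 310 + 4 706 + 4 737 + 3 803 + 4 925 + 4 584 + 4 695 = 44 464
65+: 10 643 + 5 024 = 15 667
Old-age dependency ratio = 15 667 / 44 464 × 100 = 35

Old-age dependency ratio: 35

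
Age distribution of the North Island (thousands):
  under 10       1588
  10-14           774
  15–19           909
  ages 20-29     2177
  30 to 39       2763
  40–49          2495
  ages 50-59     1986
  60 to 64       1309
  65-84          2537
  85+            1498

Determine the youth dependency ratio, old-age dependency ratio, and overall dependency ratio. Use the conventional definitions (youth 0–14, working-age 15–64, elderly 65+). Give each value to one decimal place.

0–14: 1588 + 774 = 2362
15–64: 909 + 2177 + 2763 + 2495 + 1986 + 1309 = 11639
65+: 2537 + 1498 = 4035
Youth dependency ratio = 2362 / 11639 × 100 = 20.3
Old-age dependency ratio = 4035 / 11639 × 100 = 34.7
Total dependency ratio = (2362 + 4035) / 11639 × 100 = 6397 / 11639 × 100 = 55.0

Youth dependency ratio: 20.3
Old-age dependency ratio: 34.7
Total dependency ratio: 55.0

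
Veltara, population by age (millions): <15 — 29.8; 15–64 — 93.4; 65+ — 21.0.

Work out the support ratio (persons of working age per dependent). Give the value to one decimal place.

Support ratio = 93.4 / (29.8 + 21.0) = 93.4 / 50.8 = 1.8

Support ratio: 1.8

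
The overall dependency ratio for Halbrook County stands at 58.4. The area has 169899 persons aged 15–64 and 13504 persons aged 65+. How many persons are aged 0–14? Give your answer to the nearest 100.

Aged 0–14: 85700

Total dependency ratio = (youth + elderly) / working-age × 100
58.4 = (Y + 13504) / 169899 × 100
⇒ 85700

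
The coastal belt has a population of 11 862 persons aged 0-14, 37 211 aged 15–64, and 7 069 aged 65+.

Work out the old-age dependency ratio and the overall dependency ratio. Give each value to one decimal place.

Old-age dependency ratio: 19.0
Total dependency ratio: 50.9

Old-age dependency ratio = 7 069 / 37 211 × 100 = 19.0
Total dependency ratio = (11 862 + 7 069) / 37 211 × 100 = 18 931 / 37 211 × 100 = 50.9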